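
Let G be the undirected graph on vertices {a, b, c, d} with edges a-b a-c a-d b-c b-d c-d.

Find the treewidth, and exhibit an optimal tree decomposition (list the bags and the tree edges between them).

Treewidth 3.
One such decomposition:
Bags: B1 = {a, b, c, d}
Tree: (single bag)

With just one bag of size 4, the width is 4 − 1 = 3, so tw(G) ≤ 3. For the lower bound, the 4 vertices {a, b, c, d} are pairwise adjacent, and any tree decomposition puts a clique entirely inside one bag — forcing width ≥ 3. Therefore the treewidth is 3.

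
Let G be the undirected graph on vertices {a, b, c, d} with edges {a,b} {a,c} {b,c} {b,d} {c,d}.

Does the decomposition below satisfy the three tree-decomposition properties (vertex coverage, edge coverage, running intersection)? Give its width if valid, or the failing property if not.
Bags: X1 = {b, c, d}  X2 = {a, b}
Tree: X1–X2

A tree decomposition must satisfy three properties: every vertex lies in some bag; for every edge, both endpoints lie together in some bag; and for every vertex, the bags containing it form a connected subtree. Here edge (c,a) lies in no bag, so the decomposition is invalid.

No — edge (c,a) lies in no bag.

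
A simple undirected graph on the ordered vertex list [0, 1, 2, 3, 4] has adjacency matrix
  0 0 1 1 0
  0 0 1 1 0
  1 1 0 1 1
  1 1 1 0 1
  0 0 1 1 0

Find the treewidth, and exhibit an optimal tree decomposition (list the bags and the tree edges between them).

Treewidth 2.
One such decomposition:
Bags: B1 = {2, 3, 4}  B2 = {0, 2, 3}  B3 = {1, 2, 3}
Tree: B1–B2, B2–B3

Every bag has size at most 3, so the width is 3 − 1 = 2 and tw(G) ≤ 2. On the other hand G contains the 3-clique {0, 2, 3}. A clique must lie in a single bag of any decomposition, so no decomposition can have width below 2. Therefore the treewidth is 2.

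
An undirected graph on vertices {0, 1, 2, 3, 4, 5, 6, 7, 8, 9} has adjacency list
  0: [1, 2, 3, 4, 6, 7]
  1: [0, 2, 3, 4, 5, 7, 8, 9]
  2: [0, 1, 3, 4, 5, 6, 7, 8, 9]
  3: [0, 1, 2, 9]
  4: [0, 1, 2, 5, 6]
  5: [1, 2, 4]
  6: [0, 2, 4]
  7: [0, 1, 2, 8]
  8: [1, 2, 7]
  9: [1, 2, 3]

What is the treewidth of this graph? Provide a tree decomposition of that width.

The largest bag has 4 vertices, giving width 3; this decomposition certifies tw(G) ≤ 3. Conversely, {0, 1, 2, 3} is a clique of size 4, and the vertices of any clique must share a bag in every tree decomposition; so some bag has ≥ 4 vertices and tw(G) ≥ 3. Combining the bounds, tw(G) = 3.

Treewidth 3.
One such decomposition:
Bags: B1 = {1, 2, 3, 9}  B2 = {0, 1, 2, 3}  B3 = {0, 1, 2, 4}  B4 = {0, 1, 2, 7}  B5 = {1, 2, 7, 8}  B6 = {1, 2, 4, 5}  B7 = {0, 2, 4, 6}
Tree: B1–B2, B2–B3, B2–B4, B4–B5, B3–B6, B3–B7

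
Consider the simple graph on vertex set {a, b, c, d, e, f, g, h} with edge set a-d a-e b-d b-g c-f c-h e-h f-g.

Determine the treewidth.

2

A width-2 tree decomposition is:
Bags: B1 = {a, d, e}  B2 = {b, d, e}  B3 = {b, e, g}  B4 = {e, f, g}  B5 = {c, e, f}  B6 = {c, e, h}
Tree: B1–B2, B2–B3, B3–B4, B4–B5, B5–B6
Each bag holds 3 vertices, so the decomposition has width 2, which upper-bounds the treewidth. Since e–a–d–b–g–f–c–h–e is a cycle in G, G is not acyclic. Forests are exactly the graphs of treewidth ≤ 1, so tw(G) ≥ 2. Therefore the treewidth is 2.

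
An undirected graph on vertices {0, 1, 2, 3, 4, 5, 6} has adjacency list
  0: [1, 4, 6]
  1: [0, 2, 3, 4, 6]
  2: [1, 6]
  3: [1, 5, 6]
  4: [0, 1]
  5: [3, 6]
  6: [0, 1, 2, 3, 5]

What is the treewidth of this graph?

2

A width-2 tree decomposition is:
Bags: B1 = {3, 5, 6}  B2 = {1, 3, 6}  B3 = {0, 1, 6}  B4 = {0, 1, 4}  B5 = {1, 2, 6}
Tree: B1–B2, B2–B3, B3–B4, B2–B5
Each bag holds 3 vertices, so the decomposition has width 2, which upper-bounds the treewidth. For the lower bound, the 3 vertices {0, 1, 4} are pairwise adjacent, and any tree decomposition puts a clique entirely inside one bag — forcing width ≥ 2. Combining the bounds, tw(G) = 2.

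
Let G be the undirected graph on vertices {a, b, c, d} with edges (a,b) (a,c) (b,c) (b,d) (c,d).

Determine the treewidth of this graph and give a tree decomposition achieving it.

Every bag has size at most 3, so the width is 3 − 1 = 2 and tw(G) ≤ 2. On the other hand G contains the 3-clique {b, c, d}. A clique must lie in a single bag of any decomposition, so no decomposition can have width below 2. The upper and lower bounds meet at 2, so that is the treewidth.

Treewidth 2.
Bags: B1 = {b, c, d}  B2 = {a, b, c}
Tree: B1–B2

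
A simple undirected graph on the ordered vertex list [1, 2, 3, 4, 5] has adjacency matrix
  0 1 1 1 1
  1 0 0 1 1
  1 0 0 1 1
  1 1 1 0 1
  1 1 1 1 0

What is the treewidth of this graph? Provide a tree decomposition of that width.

Treewidth 3.
Bags: B1 = {1, 2, 4, 5}  B2 = {1, 3, 4, 5}
Tree: B1–B2

The largest bag has 4 vertices, giving width 3; this decomposition certifies tw(G) ≤ 3. On the other hand G contains the 4-clique {1, 2, 4, 5}. A clique must lie in a single bag of any decomposition, so no decomposition can have width below 3. Hence tw(G) = 3 exactly.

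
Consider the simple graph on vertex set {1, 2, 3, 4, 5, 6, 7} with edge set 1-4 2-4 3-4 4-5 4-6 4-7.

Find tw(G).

A width-1 tree decomposition is:
Bags: B1 = {2, 4}  B2 = {4, 5}  B3 = {4, 7}  B4 = {4, 6}  B5 = {3, 4}  B6 = {1, 4}
Tree: B1–B2, B1–B3, B2–B4, B1–B5, B1–B6
The largest bag has 2 vertices, giving width 1; this decomposition certifies tw(G) ≤ 1. Since G has at least one edge (e.g. 4–2), it is not an edgeless graph, so tw(G) ≥ 1. Therefore the treewidth is 1.

1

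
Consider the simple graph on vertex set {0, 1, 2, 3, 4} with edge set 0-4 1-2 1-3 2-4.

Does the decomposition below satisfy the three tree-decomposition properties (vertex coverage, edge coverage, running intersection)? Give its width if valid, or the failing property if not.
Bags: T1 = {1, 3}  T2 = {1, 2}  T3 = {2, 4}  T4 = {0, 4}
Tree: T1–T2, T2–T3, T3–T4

Yes; width 1.

Every vertex of G appears in some bag (union = {0, 1, 2, 3, 4}); every edge is covered by a bag; and for each vertex v the set of bags containing v is connected in the bag tree. The decomposition is therefore valid. The largest bag has 2 vertices, so the width is 1.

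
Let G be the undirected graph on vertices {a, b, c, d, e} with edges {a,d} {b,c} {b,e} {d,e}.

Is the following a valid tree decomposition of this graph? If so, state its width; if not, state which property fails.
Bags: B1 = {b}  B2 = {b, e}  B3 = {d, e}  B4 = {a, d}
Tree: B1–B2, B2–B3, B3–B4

A tree decomposition must satisfy three properties: every vertex lies in some bag; for every edge, both endpoints lie together in some bag; and for every vertex, the bags containing it form a connected subtree. Here vertex c appears in no bag, so the decomposition is invalid.

No — vertex c appears in no bag.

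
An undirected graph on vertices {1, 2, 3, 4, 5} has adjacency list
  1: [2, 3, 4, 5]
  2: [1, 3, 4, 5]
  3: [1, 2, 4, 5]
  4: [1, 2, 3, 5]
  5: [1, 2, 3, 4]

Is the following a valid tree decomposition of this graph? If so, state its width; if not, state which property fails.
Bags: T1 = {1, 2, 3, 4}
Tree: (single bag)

No — vertex 5 appears in no bag.

A tree decomposition must satisfy three properties: every vertex lies in some bag; for every edge, both endpoints lie together in some bag; and for every vertex, the bags containing it form a connected subtree. Here vertex 5 appears in no bag, so the decomposition is invalid.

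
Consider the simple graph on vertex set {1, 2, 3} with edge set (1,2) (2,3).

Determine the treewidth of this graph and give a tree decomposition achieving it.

The largest bag has 2 vertices, giving width 1; this decomposition certifies tw(G) ≤ 1. Any graph with an edge has treewidth ≥ 1, and G has the edge 3–2. Therefore the treewidth is 1.

Treewidth 1.
Bags: B1 = {2, 3}  B2 = {1, 2}
Tree: B1–B2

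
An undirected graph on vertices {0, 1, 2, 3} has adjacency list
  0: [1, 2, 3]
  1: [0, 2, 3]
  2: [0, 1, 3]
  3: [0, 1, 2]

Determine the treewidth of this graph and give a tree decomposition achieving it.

A single bag containing all 4 vertices is trivially a valid decomposition of width 3. For the lower bound, the 4 vertices {0, 1, 2, 3} are pairwise adjacent, and any tree decomposition puts a clique entirely inside one bag — forcing width ≥ 3. The upper and lower bounds meet at 3, so that is the treewidth.

Treewidth 3.
One such decomposition:
Bags: B1 = {0, 1, 2, 3}
Tree: (single bag)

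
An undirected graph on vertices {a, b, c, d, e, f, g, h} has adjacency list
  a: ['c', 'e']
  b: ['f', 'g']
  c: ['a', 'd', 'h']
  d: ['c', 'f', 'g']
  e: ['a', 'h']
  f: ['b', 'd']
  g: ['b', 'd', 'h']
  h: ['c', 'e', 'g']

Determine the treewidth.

A width-2 tree decomposition is:
Bags: B1 = {a, c, e}  B2 = {c, e, h}  B3 = {c, d, h}  B4 = {d, g, h}  B5 = {d, f, g}  B6 = {b, f, g}
Tree: B1–B2, B2–B3, B3–B4, B4–B5, B5–B6
The largest bag has 3 vertices, giving width 2; this decomposition certifies tw(G) ≤ 2. Since a–e–h–c–a is a cycle in G, G is not acyclic. Forests are exactly the graphs of treewidth ≤ 1, so tw(G) ≥ 2. The upper and lower bounds meet at 2, so that is the treewidth.

2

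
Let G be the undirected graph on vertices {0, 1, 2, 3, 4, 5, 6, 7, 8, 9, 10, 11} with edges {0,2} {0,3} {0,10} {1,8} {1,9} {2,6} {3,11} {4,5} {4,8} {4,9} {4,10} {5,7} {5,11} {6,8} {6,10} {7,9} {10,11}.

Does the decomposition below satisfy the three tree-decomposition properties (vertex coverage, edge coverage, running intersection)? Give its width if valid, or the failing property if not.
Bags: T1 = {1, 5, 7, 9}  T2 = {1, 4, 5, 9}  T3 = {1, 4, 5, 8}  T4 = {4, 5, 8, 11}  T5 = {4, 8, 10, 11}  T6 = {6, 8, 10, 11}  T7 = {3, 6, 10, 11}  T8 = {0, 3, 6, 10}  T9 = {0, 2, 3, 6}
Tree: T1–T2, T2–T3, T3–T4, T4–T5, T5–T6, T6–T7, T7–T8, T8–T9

Yes; width 3.

Checking the three conditions: (i) the bags cover all of {0, 1, 2, 3, 4, 5, 6, 7, 8, 9, 10, 11}; (ii) for each edge, some bag contains both endpoints; (iii) the bags containing any fixed vertex form a subtree. All hold, so the decomposition is valid with width 4 − 1 = 3.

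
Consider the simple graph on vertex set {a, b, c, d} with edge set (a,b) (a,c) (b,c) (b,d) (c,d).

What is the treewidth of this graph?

2

A width-2 tree decomposition is:
Bags: B1 = {b, c, d}  B2 = {a, b, c}
Tree: B1–B2
Each bag holds 3 vertices, so the decomposition has width 2, which upper-bounds the treewidth. For the lower bound, the 3 vertices {b, c, d} are pairwise adjacent, and any tree decomposition puts a clique entirely inside one bag — forcing width ≥ 2. Therefore the treewidth is 2.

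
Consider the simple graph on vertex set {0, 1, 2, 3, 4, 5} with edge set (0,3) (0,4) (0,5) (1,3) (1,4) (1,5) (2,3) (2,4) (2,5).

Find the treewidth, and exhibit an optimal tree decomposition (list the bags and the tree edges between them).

Treewidth 3.
One optimal decomposition is:
Bags: B1 = {0, 3, 4, 5}  B2 = {2, 3, 4, 5}  B3 = {1, 3, 4, 5}
Tree: B1–B2, B2–B3

Every bag has size at most 4, so the width is 4 − 1 = 3 and tw(G) ≤ 3. For the lower bound: the 4 vertex sets {0,5}, {2,3}, {4}, {1} are disjoint, each induces a connected subgraph, and every pair is joined by at least one edge of G. Contracting each set to a single vertex therefore yields K_{4} as a minor, and since treewidth is minor-monotone, tw(G) ≥ tw(K_{4}) = 3. The upper and lower bounds meet at 3, so that is the treewidth.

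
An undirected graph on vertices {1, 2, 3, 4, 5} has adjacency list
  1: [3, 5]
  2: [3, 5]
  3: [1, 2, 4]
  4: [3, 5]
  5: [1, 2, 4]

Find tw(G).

2

A width-2 tree decomposition is:
Bags: B1 = {3, 4, 5}  B2 = {1, 3, 5}  B3 = {2, 3, 5}
Tree: B1–B2, B2–B3
Each bag holds 3 vertices, so the decomposition has width 2, which upper-bounds the treewidth. The edges 5–4–3–1–5 form a cycle, so G is not a tree and its treewidth is at least 2. Combining the bounds, tw(G) = 2.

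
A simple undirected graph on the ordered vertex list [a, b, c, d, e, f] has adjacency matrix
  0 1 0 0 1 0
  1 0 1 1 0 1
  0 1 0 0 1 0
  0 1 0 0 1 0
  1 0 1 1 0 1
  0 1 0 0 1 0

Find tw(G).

A width-2 tree decomposition is:
Bags: B1 = {b, d, e}  B2 = {a, b, e}  B3 = {b, c, e}  B4 = {b, e, f}
Tree: B1–B2, B2–B3, B3–B4
Every bag has size at most 3, so the width is 3 − 1 = 2 and tw(G) ≤ 2. For the lower bound, G contains the cycle b–d–e–a–b, so G is not a forest; only forests have treewidth ≤ 1, hence tw(G) ≥ 2. Therefore the treewidth is 2.

2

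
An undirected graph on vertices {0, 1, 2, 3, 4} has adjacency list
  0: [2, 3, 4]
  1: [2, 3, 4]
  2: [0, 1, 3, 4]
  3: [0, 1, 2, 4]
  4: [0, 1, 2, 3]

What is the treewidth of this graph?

3

A width-3 tree decomposition is:
Bags: B1 = {0, 2, 3, 4}  B2 = {1, 2, 3, 4}
Tree: B1–B2
Each bag holds 4 vertices, so the decomposition has width 3, which upper-bounds the treewidth. For the lower bound, the 4 vertices {0, 2, 3, 4} are pairwise adjacent, and any tree decomposition puts a clique entirely inside one bag — forcing width ≥ 3. Hence tw(G) = 3 exactly.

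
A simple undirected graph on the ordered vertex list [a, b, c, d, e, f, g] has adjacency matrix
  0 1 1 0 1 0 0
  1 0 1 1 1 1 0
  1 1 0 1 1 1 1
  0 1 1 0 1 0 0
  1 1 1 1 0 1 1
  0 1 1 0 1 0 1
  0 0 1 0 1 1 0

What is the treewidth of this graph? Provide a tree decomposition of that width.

Each bag holds 4 vertices, so the decomposition has width 3, which upper-bounds the treewidth. For the lower bound, the 4 vertices {c, e, f, g} are pairwise adjacent, and any tree decomposition puts a clique entirely inside one bag — forcing width ≥ 3. Hence tw(G) = 3 exactly.

Treewidth 3.
One optimal decomposition is:
Bags: B1 = {b, c, d, e}  B2 = {b, c, e, f}  B3 = {a, b, c, e}  B4 = {c, e, f, g}
Tree: B1–B2, B1–B3, B2–B4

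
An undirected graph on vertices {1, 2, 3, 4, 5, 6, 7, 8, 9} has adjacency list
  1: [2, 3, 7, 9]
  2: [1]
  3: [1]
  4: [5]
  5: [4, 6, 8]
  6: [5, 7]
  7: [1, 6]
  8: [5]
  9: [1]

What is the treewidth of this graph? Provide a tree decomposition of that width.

Every bag has size at most 2, so the width is 2 − 1 = 1 and tw(G) ≤ 1. Any graph with an edge has treewidth ≥ 1, and G has the edge 7–1. Therefore the treewidth is 1.

Treewidth 1.
One optimal decomposition is:
Bags: B1 = {1, 7}  B2 = {1, 9}  B3 = {6, 7}  B4 = {1, 3}  B5 = {1, 2}  B6 = {5, 6}  B7 = {5, 8}  B8 = {4, 5}
Tree: B1–B2, B1–B3, B1–B4, B1–B5, B3–B6, B6–B7, B7–B8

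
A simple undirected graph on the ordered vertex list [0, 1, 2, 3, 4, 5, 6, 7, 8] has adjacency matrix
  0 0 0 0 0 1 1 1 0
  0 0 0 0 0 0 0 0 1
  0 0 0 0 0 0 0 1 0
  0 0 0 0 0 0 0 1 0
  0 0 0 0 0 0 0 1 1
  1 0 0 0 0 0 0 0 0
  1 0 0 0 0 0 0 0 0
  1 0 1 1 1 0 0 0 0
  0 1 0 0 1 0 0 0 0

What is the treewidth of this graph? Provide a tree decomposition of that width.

Treewidth 1.
Bags: B1 = {4, 7}  B2 = {2, 7}  B3 = {0, 7}  B4 = {4, 8}  B5 = {1, 8}  B6 = {0, 5}  B7 = {3, 7}  B8 = {0, 6}
Tree: B1–B2, B1–B3, B1–B4, B4–B5, B3–B6, B2–B7, B3–B8

Each bag holds 2 vertices, so the decomposition has width 1, which upper-bounds the treewidth. Since G has at least one edge (e.g. 7–4), it is not an edgeless graph, so tw(G) ≥ 1. Combining the bounds, tw(G) = 1.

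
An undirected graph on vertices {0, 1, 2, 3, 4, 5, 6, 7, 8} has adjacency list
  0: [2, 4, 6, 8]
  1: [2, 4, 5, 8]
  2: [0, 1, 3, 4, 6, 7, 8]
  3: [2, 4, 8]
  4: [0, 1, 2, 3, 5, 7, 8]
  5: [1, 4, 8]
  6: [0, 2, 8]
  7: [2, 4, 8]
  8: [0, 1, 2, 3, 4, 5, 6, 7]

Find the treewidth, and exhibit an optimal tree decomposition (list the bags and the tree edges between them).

Treewidth 3.
One optimal decomposition is:
Bags: B1 = {2, 4, 7, 8}  B2 = {1, 2, 4, 8}  B3 = {0, 2, 4, 8}  B4 = {1, 4, 5, 8}  B5 = {2, 3, 4, 8}  B6 = {0, 2, 6, 8}
Tree: B1–B2, B2–B3, B2–B4, B3–B5, B3–B6

The largest bag has 4 vertices, giving width 3; this decomposition certifies tw(G) ≤ 3. For the lower bound, the 4 vertices {0, 2, 4, 8} are pairwise adjacent, and any tree decomposition puts a clique entirely inside one bag — forcing width ≥ 3. Therefore the treewidth is 3.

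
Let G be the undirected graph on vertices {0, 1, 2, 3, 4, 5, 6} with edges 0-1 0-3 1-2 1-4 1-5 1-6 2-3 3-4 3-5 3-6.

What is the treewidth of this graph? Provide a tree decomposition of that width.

The largest bag has 3 vertices, giving width 2; this decomposition certifies tw(G) ≤ 2. The edges 1–2–3–5–1 form a cycle, so G is not a tree and its treewidth is at least 2. Hence tw(G) = 2 exactly.

Treewidth 2.
Bags: B1 = {1, 2, 3}  B2 = {1, 3, 5}  B3 = {0, 1, 3}  B4 = {1, 3, 6}  B5 = {1, 3, 4}
Tree: B1–B2, B2–B3, B3–B4, B4–B5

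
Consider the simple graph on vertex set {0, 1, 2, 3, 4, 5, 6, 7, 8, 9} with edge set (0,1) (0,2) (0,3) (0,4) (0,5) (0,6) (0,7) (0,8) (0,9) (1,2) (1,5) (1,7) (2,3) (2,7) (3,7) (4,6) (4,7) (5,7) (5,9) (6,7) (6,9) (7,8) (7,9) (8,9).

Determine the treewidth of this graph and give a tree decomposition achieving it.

Treewidth 3.
One such decomposition:
Bags: B1 = {0, 1, 5, 7}  B2 = {0, 5, 7, 9}  B3 = {0, 6, 7, 9}  B4 = {0, 4, 6, 7}  B5 = {0, 1, 2, 7}  B6 = {0, 7, 8, 9}  B7 = {0, 2, 3, 7}
Tree: B1–B2, B2–B3, B3–B4, B1–B5, B3–B6, B5–B7

Every bag has size at most 4, so the width is 4 − 1 = 3 and tw(G) ≤ 3. Conversely, {0, 1, 2, 7} is a clique of size 4, and the vertices of any clique must share a bag in every tree decomposition; so some bag has ≥ 4 vertices and tw(G) ≥ 3. Therefore the treewidth is 3.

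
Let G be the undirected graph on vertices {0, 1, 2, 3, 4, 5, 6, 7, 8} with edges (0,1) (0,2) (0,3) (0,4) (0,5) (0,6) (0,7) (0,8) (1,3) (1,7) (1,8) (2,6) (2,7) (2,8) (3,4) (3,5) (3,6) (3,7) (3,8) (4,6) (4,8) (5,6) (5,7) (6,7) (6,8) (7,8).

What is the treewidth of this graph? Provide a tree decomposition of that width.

Every bag has size at most 5, so the width is 5 − 1 = 4 and tw(G) ≤ 4. On the other hand G contains the 5-clique {0, 2, 6, 7, 8}. A clique must lie in a single bag of any decomposition, so no decomposition can have width below 4. Therefore the treewidth is 4.

Treewidth 4.
One such decomposition:
Bags: B1 = {0, 3, 6, 7, 8}  B2 = {0, 1, 3, 7, 8}  B3 = {0, 3, 5, 6, 7}  B4 = {0, 2, 6, 7, 8}  B5 = {0, 3, 4, 6, 8}
Tree: B1–B2, B1–B3, B1–B4, B1–B5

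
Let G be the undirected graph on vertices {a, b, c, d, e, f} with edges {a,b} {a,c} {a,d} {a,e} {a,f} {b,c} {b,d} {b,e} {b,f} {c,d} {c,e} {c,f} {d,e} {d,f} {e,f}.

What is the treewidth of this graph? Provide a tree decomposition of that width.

A single bag containing all 6 vertices is trivially a valid decomposition of width 5. Conversely, {a, b, c, d, e, f} is a clique of size 6, and the vertices of any clique must share a bag in every tree decomposition; so some bag has ≥ 6 vertices and tw(G) ≥ 5. The upper and lower bounds meet at 5, so that is the treewidth.

Treewidth 5.
One optimal decomposition is:
Bags: B1 = {a, b, c, d, e, f}
Tree: (single bag)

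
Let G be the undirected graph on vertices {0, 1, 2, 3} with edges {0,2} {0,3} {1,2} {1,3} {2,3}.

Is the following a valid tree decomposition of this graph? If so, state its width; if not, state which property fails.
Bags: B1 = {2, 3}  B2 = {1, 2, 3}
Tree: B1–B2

A tree decomposition must satisfy three properties: every vertex lies in some bag; for every edge, both endpoints lie together in some bag; and for every vertex, the bags containing it form a connected subtree. Here vertex 0 appears in no bag, so the decomposition is invalid.

No — vertex 0 appears in no bag.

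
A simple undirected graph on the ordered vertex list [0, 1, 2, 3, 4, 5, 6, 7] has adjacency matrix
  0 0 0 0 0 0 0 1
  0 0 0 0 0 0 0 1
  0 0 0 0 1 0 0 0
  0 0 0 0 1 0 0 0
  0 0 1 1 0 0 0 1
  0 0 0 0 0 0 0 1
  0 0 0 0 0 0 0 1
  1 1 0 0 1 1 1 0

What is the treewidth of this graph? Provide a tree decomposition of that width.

Each bag holds 2 vertices, so the decomposition has width 1, which upper-bounds the treewidth. Any graph with an edge has treewidth ≥ 1, and G has the edge 4–2. Hence tw(G) = 1 exactly.

Treewidth 1.
One optimal decomposition is:
Bags: B1 = {2, 4}  B2 = {4, 7}  B3 = {1, 7}  B4 = {3, 4}  B5 = {5, 7}  B6 = {0, 7}  B7 = {6, 7}
Tree: B1–B2, B2–B3, B2–B4, B2–B5, B5–B6, B3–B7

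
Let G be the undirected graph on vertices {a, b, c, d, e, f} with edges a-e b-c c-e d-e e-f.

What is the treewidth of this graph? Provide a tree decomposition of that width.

Treewidth 1.
Bags: B1 = {e, f}  B2 = {c, e}  B3 = {b, c}  B4 = {d, e}  B5 = {a, e}
Tree: B1–B2, B2–B3, B1–B4, B1–B5

Every bag has size at most 2, so the width is 2 − 1 = 1 and tw(G) ≤ 1. G has an edge, so its treewidth is at least 1. Combining the bounds, tw(G) = 1.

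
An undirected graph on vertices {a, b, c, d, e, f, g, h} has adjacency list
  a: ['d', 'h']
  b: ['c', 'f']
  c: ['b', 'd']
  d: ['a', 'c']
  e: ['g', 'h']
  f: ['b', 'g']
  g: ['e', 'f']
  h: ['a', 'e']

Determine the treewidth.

A width-2 tree decomposition is:
Bags: B1 = {e, g, h}  B2 = {a, g, h}  B3 = {a, d, g}  B4 = {c, d, g}  B5 = {b, c, g}  B6 = {b, f, g}
Tree: B1–B2, B2–B3, B3–B4, B4–B5, B5–B6
Each bag holds 3 vertices, so the decomposition has width 2, which upper-bounds the treewidth. For the lower bound, G contains the cycle g–e–h–a–d–c–b–f–g, so G is not a forest; only forests have treewidth ≤ 1, hence tw(G) ≥ 2. The upper and lower bounds meet at 2, so that is the treewidth.

2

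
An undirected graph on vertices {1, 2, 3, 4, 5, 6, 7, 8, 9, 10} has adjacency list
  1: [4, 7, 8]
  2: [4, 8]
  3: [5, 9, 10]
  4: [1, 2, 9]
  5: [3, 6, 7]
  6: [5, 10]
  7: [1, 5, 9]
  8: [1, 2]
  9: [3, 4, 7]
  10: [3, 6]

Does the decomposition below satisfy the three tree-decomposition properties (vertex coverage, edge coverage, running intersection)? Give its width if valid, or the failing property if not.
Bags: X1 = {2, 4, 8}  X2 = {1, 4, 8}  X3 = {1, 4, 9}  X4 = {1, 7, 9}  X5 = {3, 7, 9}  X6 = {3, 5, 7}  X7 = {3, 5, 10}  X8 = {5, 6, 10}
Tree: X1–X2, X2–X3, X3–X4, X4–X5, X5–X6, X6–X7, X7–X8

Vertex coverage: the bags together contain {1, 2, 3, 4, 5, 6, 7, 8, 9, 10}, the full vertex set. Edge coverage: each edge of G has both endpoints in at least one bag. Running intersection: for every vertex, the bags containing it form a connected subtree. All three properties hold, so this is a valid tree decomposition of width max|bag| − 1 = 2, and hence tw(G) ≤ 2.

Yes; width 2.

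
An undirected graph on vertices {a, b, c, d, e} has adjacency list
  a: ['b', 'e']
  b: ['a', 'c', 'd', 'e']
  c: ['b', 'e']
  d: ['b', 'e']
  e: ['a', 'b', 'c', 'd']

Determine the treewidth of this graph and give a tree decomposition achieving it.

Treewidth 2.
Bags: B1 = {b, c, e}  B2 = {a, b, e}  B3 = {b, d, e}
Tree: B1–B2, B1–B3

The largest bag has 3 vertices, giving width 2; this decomposition certifies tw(G) ≤ 2. On the other hand G contains the 3-clique {b, d, e}. A clique must lie in a single bag of any decomposition, so no decomposition can have width below 2. Hence tw(G) = 2 exactly.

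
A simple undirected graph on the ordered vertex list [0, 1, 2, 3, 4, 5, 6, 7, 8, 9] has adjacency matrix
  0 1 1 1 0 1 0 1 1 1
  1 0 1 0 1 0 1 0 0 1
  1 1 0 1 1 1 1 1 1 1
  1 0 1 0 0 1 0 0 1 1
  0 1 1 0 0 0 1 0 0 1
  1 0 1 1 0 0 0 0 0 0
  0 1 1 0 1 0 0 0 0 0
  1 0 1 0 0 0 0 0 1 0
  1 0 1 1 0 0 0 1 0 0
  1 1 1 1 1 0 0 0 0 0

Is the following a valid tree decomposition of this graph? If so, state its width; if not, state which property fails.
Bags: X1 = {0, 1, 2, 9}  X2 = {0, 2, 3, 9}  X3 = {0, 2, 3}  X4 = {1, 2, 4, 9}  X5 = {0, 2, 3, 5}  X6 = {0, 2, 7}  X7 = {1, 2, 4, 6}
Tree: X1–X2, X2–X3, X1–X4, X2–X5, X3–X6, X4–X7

A tree decomposition must satisfy three properties: every vertex lies in some bag; for every edge, both endpoints lie together in some bag; and for every vertex, the bags containing it form a connected subtree. Here vertex 8 appears in no bag, so the decomposition is invalid.

No — vertex 8 appears in no bag.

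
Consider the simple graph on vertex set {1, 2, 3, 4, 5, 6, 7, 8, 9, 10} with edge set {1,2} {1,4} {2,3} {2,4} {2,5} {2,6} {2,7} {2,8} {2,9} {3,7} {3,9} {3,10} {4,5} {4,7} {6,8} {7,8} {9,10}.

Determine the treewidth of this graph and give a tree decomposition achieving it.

Every bag has size at most 3, so the width is 3 − 1 = 2 and tw(G) ≤ 2. For the lower bound, the 3 vertices {2, 3, 9} are pairwise adjacent, and any tree decomposition puts a clique entirely inside one bag — forcing width ≥ 2. Therefore the treewidth is 2.

Treewidth 2.
One optimal decomposition is:
Bags: B1 = {2, 4, 7}  B2 = {2, 4, 5}  B3 = {2, 7, 8}  B4 = {2, 6, 8}  B5 = {2, 3, 7}  B6 = {2, 3, 9}  B7 = {1, 2, 4}  B8 = {3, 9, 10}
Tree: B1–B2, B1–B3, B3–B4, B3–B5, B5–B6, B1–B7, B6–B8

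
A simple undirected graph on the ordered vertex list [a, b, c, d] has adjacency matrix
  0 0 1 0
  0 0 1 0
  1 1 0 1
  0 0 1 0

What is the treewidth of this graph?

A width-1 tree decomposition is:
Bags: B1 = {c, d}  B2 = {a, c}  B3 = {b, c}
Tree: B1–B2, B1–B3
Every bag has size at most 2, so the width is 2 − 1 = 1 and tw(G) ≤ 1. G has an edge, so its treewidth is at least 1. Hence tw(G) = 1 exactly.

1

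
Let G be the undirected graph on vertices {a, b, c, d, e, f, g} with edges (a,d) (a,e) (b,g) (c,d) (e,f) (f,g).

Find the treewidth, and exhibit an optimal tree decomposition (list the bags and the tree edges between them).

The largest bag has 2 vertices, giving width 1; this decomposition certifies tw(G) ≤ 1. Since G has at least one edge (e.g. c–d), it is not an edgeless graph, so tw(G) ≥ 1. Therefore the treewidth is 1.

Treewidth 1.
One such decomposition:
Bags: B1 = {c, d}  B2 = {a, d}  B3 = {a, e}  B4 = {e, f}  B5 = {f, g}  B6 = {b, g}
Tree: B1–B2, B2–B3, B3–B4, B4–B5, B5–B6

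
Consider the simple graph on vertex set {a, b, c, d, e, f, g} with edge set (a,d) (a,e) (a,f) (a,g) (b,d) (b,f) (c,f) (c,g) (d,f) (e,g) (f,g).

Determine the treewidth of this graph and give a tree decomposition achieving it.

Treewidth 2.
One optimal decomposition is:
Bags: B1 = {a, d, f}  B2 = {a, f, g}  B3 = {a, e, g}  B4 = {c, f, g}  B5 = {b, d, f}
Tree: B1–B2, B2–B3, B2–B4, B1–B5

Every bag has size at most 3, so the width is 3 − 1 = 2 and tw(G) ≤ 2. On the other hand G contains the 3-clique {a, e, g}. A clique must lie in a single bag of any decomposition, so no decomposition can have width below 2. Combining the bounds, tw(G) = 2.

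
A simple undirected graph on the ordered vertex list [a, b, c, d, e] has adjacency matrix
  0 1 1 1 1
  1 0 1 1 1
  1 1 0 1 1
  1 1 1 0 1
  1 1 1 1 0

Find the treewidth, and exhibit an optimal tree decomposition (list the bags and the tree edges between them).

Treewidth 4.
One optimal decomposition is:
Bags: B1 = {a, b, c, d, e}
Tree: (single bag)

A single bag containing all 5 vertices is trivially a valid decomposition of width 4. Conversely, {a, b, c, d, e} is a clique of size 5, and the vertices of any clique must share a bag in every tree decomposition; so some bag has ≥ 5 vertices and tw(G) ≥ 4. The upper and lower bounds meet at 4, so that is the treewidth.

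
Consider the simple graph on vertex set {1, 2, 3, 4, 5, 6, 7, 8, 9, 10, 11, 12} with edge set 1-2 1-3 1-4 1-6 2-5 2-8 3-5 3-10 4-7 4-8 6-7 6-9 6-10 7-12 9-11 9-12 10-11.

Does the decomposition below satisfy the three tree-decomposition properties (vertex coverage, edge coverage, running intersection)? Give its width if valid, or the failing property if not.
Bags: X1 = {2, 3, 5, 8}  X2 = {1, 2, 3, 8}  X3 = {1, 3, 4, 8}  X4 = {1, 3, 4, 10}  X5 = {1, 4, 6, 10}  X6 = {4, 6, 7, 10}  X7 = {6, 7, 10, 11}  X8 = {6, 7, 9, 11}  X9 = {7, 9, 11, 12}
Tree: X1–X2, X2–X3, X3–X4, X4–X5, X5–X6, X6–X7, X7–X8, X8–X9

Every vertex of G appears in some bag (union = {1, 2, 3, 4, 5, 6, 7, 8, 9, 10, 11, 12}); every edge is covered by a bag; and for each vertex v the set of bags containing v is connected in the bag tree. The decomposition is therefore valid. The largest bag has 4 vertices, so the width is 3.

Yes; width 3.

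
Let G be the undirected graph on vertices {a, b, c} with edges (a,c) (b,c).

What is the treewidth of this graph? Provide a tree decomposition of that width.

Treewidth 1.
One such decomposition:
Bags: B1 = {b, c}  B2 = {a, c}
Tree: B1–B2

Each bag holds 2 vertices, so the decomposition has width 1, which upper-bounds the treewidth. Any graph with an edge has treewidth ≥ 1, and G has the edge c–b. Hence tw(G) = 1 exactly.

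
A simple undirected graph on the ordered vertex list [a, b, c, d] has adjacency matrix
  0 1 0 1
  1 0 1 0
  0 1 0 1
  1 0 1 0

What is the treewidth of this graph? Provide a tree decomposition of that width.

Treewidth 2.
One optimal decomposition is:
Bags: B1 = {a, b, c}  B2 = {a, c, d}
Tree: B1–B2

Every bag has size at most 3, so the width is 3 − 1 = 2 and tw(G) ≤ 2. For the lower bound, G contains the cycle a–b–c–d–a, so G is not a forest; only forests have treewidth ≤ 1, hence tw(G) ≥ 2. Therefore the treewidth is 2.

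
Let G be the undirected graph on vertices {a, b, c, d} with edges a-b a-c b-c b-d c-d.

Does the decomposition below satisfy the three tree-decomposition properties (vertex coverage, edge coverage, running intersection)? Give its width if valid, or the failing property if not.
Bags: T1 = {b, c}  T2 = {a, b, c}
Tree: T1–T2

No — vertex d appears in no bag.

A tree decomposition must satisfy three properties: every vertex lies in some bag; for every edge, both endpoints lie together in some bag; and for every vertex, the bags containing it form a connected subtree. Here vertex d appears in no bag, so the decomposition is invalid.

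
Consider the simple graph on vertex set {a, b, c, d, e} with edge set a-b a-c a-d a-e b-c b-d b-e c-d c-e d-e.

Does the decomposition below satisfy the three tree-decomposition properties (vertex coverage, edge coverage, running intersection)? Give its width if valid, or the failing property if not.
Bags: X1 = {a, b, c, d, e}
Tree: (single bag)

Every vertex of G appears in some bag (union = {a, b, c, d, e}); every edge is covered by a bag; and for each vertex v the set of bags containing v is connected in the bag tree. The decomposition is therefore valid. The largest bag has 5 vertices, so the width is 4.

Yes; width 4.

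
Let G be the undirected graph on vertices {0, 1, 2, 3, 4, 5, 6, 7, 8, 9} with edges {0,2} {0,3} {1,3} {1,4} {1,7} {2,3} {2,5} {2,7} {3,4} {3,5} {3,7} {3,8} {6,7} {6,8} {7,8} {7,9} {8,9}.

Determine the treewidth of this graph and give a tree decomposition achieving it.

Each bag holds 3 vertices, so the decomposition has width 2, which upper-bounds the treewidth. Conversely, {7, 8, 9} is a clique of size 3, and the vertices of any clique must share a bag in every tree decomposition; so some bag has ≥ 3 vertices and tw(G) ≥ 2. The upper and lower bounds meet at 2, so that is the treewidth.

Treewidth 2.
Bags: B1 = {2, 3, 7}  B2 = {1, 3, 7}  B3 = {2, 3, 5}  B4 = {1, 3, 4}  B5 = {3, 7, 8}  B6 = {6, 7, 8}  B7 = {0, 2, 3}  B8 = {7, 8, 9}
Tree: B1–B2, B1–B3, B2–B4, B1–B5, B5–B6, B3–B7, B6–B8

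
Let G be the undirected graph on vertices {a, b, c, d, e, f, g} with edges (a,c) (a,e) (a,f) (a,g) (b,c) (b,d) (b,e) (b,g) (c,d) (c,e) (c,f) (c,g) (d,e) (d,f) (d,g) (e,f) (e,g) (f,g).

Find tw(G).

A width-4 tree decomposition is:
Bags: B1 = {a, c, e, f, g}  B2 = {c, d, e, f, g}  B3 = {b, c, d, e, g}
Tree: B1–B2, B2–B3
The largest bag has 5 vertices, giving width 4; this decomposition certifies tw(G) ≤ 4. On the other hand G contains the 5-clique {c, d, e, f, g}. A clique must lie in a single bag of any decomposition, so no decomposition can have width below 4. Hence tw(G) = 4 exactly.

4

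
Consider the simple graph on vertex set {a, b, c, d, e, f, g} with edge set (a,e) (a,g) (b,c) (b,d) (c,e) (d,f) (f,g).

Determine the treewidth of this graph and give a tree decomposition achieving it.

The largest bag has 3 vertices, giving width 2; this decomposition certifies tw(G) ≤ 2. For the lower bound, G contains the cycle g–f–d–b–c–e–a–g, so G is not a forest; only forests have treewidth ≤ 1, hence tw(G) ≥ 2. Combining the bounds, tw(G) = 2.

Treewidth 2.
One optimal decomposition is:
Bags: B1 = {d, f, g}  B2 = {b, d, g}  B3 = {b, c, g}  B4 = {c, e, g}  B5 = {a, e, g}
Tree: B1–B2, B2–B3, B3–B4, B4–B5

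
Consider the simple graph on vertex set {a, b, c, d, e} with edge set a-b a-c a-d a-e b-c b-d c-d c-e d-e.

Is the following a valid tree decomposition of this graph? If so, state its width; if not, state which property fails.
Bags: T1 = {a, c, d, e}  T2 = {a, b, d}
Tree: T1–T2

No — edge (c,b) lies in no bag.

A tree decomposition must satisfy three properties: every vertex lies in some bag; for every edge, both endpoints lie together in some bag; and for every vertex, the bags containing it form a connected subtree. Here edge (c,b) lies in no bag, so the decomposition is invalid.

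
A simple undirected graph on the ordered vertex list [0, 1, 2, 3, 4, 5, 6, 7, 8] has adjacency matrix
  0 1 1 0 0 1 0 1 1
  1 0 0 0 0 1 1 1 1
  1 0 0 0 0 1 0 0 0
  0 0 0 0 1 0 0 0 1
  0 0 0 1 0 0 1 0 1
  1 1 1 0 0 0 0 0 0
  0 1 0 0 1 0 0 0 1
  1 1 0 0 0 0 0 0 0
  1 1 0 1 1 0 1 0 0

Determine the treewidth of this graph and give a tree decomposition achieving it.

The largest bag has 3 vertices, giving width 2; this decomposition certifies tw(G) ≤ 2. On the other hand G contains the 3-clique {0, 1, 8}. A clique must lie in a single bag of any decomposition, so no decomposition can have width below 2. Combining the bounds, tw(G) = 2.

Treewidth 2.
One such decomposition:
Bags: B1 = {0, 1, 8}  B2 = {0, 1, 7}  B3 = {1, 6, 8}  B4 = {0, 1, 5}  B5 = {4, 6, 8}  B6 = {3, 4, 8}  B7 = {0, 2, 5}
Tree: B1–B2, B1–B3, B1–B4, B3–B5, B5–B6, B4–B7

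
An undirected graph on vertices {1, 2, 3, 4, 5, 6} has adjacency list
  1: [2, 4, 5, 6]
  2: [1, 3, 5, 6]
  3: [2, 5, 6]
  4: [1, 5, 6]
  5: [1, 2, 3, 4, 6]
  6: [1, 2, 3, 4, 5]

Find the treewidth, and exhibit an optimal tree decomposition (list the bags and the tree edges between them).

Each bag holds 4 vertices, so the decomposition has width 3, which upper-bounds the treewidth. Conversely, {1, 2, 5, 6} is a clique of size 4, and the vertices of any clique must share a bag in every tree decomposition; so some bag has ≥ 4 vertices and tw(G) ≥ 3. Therefore the treewidth is 3.

Treewidth 3.
One such decomposition:
Bags: B1 = {1, 2, 5, 6}  B2 = {2, 3, 5, 6}  B3 = {1, 4, 5, 6}
Tree: B1–B2, B1–B3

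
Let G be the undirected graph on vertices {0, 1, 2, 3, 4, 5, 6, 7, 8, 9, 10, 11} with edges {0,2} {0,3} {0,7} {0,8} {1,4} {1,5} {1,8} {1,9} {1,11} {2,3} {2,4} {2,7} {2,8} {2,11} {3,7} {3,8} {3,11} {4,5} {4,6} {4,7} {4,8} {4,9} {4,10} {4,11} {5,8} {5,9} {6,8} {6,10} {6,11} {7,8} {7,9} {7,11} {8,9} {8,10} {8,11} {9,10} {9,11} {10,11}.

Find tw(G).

A width-4 tree decomposition is:
Bags: B1 = {4, 7, 8, 9, 11}  B2 = {4, 8, 9, 10, 11}  B3 = {1, 4, 8, 9, 11}  B4 = {2, 4, 7, 8, 11}  B5 = {2, 3, 7, 8, 11}  B6 = {1, 4, 5, 8, 9}  B7 = {0, 2, 3, 7, 8}  B8 = {4, 6, 8, 10, 11}
Tree: B1–B2, B2–B3, B1–B4, B4–B5, B3–B6, B5–B7, B2–B8
Each bag holds 5 vertices, so the decomposition has width 4, which upper-bounds the treewidth. On the other hand G contains the 5-clique {0, 2, 3, 7, 8}. A clique must lie in a single bag of any decomposition, so no decomposition can have width below 4. Hence tw(G) = 4 exactly.

4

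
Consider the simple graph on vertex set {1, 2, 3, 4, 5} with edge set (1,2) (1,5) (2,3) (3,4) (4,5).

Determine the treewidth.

A width-2 tree decomposition is:
Bags: B1 = {1, 2, 3}  B2 = {1, 3, 5}  B3 = {3, 4, 5}
Tree: B1–B2, B2–B3
Every bag has size at most 3, so the width is 3 − 1 = 2 and tw(G) ≤ 2. For the lower bound, G contains the cycle 3–2–1–5–4–3, so G is not a forest; only forests have treewidth ≤ 1, hence tw(G) ≥ 2. Therefore the treewidth is 2.

2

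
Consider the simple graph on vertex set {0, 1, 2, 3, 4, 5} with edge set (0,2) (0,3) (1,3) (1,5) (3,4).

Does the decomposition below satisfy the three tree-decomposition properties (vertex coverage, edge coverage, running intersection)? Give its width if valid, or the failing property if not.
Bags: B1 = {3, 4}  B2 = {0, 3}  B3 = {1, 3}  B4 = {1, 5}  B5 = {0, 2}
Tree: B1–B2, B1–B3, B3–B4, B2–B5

Checking the three conditions: (i) the bags cover all of {0, 1, 2, 3, 4, 5}; (ii) for each edge, some bag contains both endpoints; (iii) the bags containing any fixed vertex form a subtree. All hold, so the decomposition is valid with width 2 − 1 = 1.

Yes; width 1.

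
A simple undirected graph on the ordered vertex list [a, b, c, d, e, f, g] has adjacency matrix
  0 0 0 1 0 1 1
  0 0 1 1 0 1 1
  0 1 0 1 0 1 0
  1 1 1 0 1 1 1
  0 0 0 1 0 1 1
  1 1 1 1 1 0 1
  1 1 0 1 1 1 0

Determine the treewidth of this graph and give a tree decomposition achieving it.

Every bag has size at most 4, so the width is 4 − 1 = 3 and tw(G) ≤ 3. On the other hand G contains the 4-clique {d, e, f, g}. A clique must lie in a single bag of any decomposition, so no decomposition can have width below 3. Therefore the treewidth is 3.

Treewidth 3.
One such decomposition:
Bags: B1 = {b, d, f, g}  B2 = {d, e, f, g}  B3 = {b, c, d, f}  B4 = {a, d, f, g}
Tree: B1–B2, B1–B3, B1–B4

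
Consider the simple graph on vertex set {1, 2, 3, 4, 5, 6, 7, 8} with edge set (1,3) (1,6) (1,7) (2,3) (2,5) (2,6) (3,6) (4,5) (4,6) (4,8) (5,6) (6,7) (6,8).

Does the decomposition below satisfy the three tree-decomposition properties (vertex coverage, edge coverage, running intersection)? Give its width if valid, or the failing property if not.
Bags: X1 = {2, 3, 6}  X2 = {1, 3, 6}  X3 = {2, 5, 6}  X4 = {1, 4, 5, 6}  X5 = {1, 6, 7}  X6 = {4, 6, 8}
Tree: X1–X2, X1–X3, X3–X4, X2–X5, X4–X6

No — bags containing vertex 1 are not connected in the tree.

A tree decomposition must satisfy three properties: every vertex lies in some bag; for every edge, both endpoints lie together in some bag; and for every vertex, the bags containing it form a connected subtree. Here bags containing vertex 1 are not connected in the tree, so the decomposition is invalid.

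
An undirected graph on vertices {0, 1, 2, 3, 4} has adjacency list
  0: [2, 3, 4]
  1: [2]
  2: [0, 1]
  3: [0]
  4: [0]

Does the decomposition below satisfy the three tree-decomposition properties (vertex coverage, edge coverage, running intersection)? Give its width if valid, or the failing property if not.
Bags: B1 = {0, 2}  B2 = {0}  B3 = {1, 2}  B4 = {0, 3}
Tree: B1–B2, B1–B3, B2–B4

A tree decomposition must satisfy three properties: every vertex lies in some bag; for every edge, both endpoints lie together in some bag; and for every vertex, the bags containing it form a connected subtree. Here vertex 4 appears in no bag, so the decomposition is invalid.

No — vertex 4 appears in no bag.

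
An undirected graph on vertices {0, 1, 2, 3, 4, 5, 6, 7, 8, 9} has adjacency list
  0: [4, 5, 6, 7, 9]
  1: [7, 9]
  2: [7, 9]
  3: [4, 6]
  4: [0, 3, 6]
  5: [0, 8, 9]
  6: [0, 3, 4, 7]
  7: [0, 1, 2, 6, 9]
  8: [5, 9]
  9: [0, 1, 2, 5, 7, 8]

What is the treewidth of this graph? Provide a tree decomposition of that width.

The largest bag has 3 vertices, giving width 2; this decomposition certifies tw(G) ≤ 2. For the lower bound, the 3 vertices {5, 8, 9} are pairwise adjacent, and any tree decomposition puts a clique entirely inside one bag — forcing width ≥ 2. The upper and lower bounds meet at 2, so that is the treewidth.

Treewidth 2.
Bags: B1 = {0, 6, 7}  B2 = {0, 4, 6}  B3 = {0, 7, 9}  B4 = {0, 5, 9}  B5 = {5, 8, 9}  B6 = {3, 4, 6}  B7 = {2, 7, 9}  B8 = {1, 7, 9}
Tree: B1–B2, B1–B3, B3–B4, B4–B5, B2–B6, B3–B7, B7–B8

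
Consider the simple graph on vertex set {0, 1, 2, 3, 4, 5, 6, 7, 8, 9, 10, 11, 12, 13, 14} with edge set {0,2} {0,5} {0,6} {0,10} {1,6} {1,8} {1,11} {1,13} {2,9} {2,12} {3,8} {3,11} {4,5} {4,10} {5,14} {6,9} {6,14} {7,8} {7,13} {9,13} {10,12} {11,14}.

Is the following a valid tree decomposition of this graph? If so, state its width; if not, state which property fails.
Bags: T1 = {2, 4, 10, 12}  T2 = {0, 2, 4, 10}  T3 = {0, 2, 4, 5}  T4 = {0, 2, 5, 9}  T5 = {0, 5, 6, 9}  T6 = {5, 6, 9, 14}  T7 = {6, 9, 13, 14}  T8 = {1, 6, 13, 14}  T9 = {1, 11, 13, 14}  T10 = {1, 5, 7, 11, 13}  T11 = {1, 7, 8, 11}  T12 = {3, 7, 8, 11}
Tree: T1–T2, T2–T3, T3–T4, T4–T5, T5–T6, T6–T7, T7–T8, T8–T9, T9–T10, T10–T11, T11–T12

A tree decomposition must satisfy three properties: every vertex lies in some bag; for every edge, both endpoints lie together in some bag; and for every vertex, the bags containing it form a connected subtree. Here bags containing vertex 5 are not connected in the tree, so the decomposition is invalid.

No — bags containing vertex 5 are not connected in the tree.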